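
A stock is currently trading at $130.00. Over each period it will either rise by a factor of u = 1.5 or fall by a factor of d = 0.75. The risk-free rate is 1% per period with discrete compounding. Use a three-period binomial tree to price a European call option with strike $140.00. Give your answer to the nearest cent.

Risk-neutral probability p = (1 + 0.01 − 0.75)/(1.5 − 0.75) = 0.2600/0.7500 = 0.3467
Terminal stock prices: S_uuu = 438.8, S_uud = 219.4, S_udd = 109.7, S_ddd = 54.84
Terminal payoffs (S − K): max(298.8, 0) = 298.8, max(79.38, 0) = 79.38, max(-30.31, 0) = 0, max(-85.16, 0) = 0
Node uu (S = 292.5): V_uu = 1/1.01·[0.3467·298.7500 + 0.6533·79.3750] = 153.8861
Node ud (S = 146.2): V_ud = 1/1.01·[0.3467·79.3750 + 0.6533·0.0000] = 27.2442
Node dd (S = 73.12): V_dd = 1/1.01·[0.3467·0.0000 + 0.6533·0.0000] = 0.0000
Node u (S = 195): V_u = 1/1.01·[0.3467·153.8861 + 0.6533·27.2442] = 70.4423
Node d (S = 97.5): V_d = 1/1.01·[0.3467·27.2442 + 0.6533·0.0000] = 9.3512
Node 0 (S = 130): V_0 = 1/1.01·[0.3467·70.4423 + 0.6533·9.3512] = 30.2272

$30.23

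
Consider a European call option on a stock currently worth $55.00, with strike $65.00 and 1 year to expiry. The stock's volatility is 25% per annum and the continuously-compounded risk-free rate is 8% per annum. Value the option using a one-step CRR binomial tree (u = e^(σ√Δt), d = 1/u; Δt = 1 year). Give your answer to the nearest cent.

$3.13

CRR parameters: u = e^(σ√Δt) = e^(0.25·√1) = 1.2840, d = 1/u = 0.7788
Per-period rate: rΔt = 0.08·1 = 0.08, so R = e^0.08 = 1.0833
Risk-neutral probability p = (e^0.08 − 0.7788)/(1.2840 − 0.7788) = 0.3045/0.5052 = 0.6027
Terminal stock prices: S_u = 70.62, S_d = 42.83
Terminal payoffs (S − K): max(5.621, 0) = 5.621, max(-22.17, 0) = 0
Node 0 (S = 55): V_0 = e^(−0.08)·[0.6027·5.6214 + 0.3973·0.0000] = 3.1274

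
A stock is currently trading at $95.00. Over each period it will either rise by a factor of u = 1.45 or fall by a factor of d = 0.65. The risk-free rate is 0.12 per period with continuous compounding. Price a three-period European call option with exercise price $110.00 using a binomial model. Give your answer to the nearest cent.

$32.61

Risk-neutral probability p = (e^0.12 − 0.65)/(1.45 − 0.65) = 0.4775/0.8000 = 0.5969
Terminal stock prices: S_uuu = 289.6, S_uud = 129.8, S_udd = 58.2, S_ddd = 26.09
Terminal payoffs (S − K): max(179.6, 0) = 179.6, max(19.83, 0) = 19.83, max(-51.8, 0) = 0, max(-83.91, 0) = 0
Node uu (S = 199.7): V_uu = e^(−0.12)·[0.5969·179.6194 + 0.4031·19.8294] = 102.1763
Node ud (S = 89.54): V_ud = e^(−0.12)·[0.5969·19.8294 + 0.4031·0.0000] = 10.4972
Node dd (S = 40.14): V_dd = e^(−0.12)·[0.5969·0.0000 + 0.4031·0.0000] = 0.0000
Node u (S = 137.8): V_u = e^(−0.12)·[0.5969·102.1763 + 0.4031·10.4972] = 57.8430
Node d (S = 61.75): V_d = e^(−0.12)·[0.5969·10.4972 + 0.4031·0.0000] = 5.5570
Node 0 (S = 95): V_0 = e^(−0.12)·[0.5969·57.8430 + 0.4031·5.5570] = 32.6076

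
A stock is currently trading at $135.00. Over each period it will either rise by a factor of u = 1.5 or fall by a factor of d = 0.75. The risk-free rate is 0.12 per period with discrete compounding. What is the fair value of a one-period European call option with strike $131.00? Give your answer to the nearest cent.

$31.49

Risk-neutral probability p = (1 + 0.12 − 0.75)/(1.5 − 0.75) = 0.3700/0.7500 = 0.4933
Terminal stock prices: S_u = 202.5, S_d = 101.2
Terminal payoffs (S − K): max(71.5, 0) = 71.5, max(-29.75, 0) = 0
Node 0 (S = 135): V_0 = 1/1.12·[0.4933·71.5000 + 0.5067·0.0000] = 31.4940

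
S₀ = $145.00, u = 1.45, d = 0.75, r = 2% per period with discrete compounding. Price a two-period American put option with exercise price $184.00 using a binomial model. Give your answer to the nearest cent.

Risk-neutral probability p = (1 + 0.02 − 0.75)/(1.45 − 0.75) = 0.2700/0.7000 = 0.3857
Terminal stock prices: S_uu = 304.9, S_ud = 157.7, S_dd = 81.56
Terminal payoffs (K − S): max(-120.9, 0) = 0, max(26.31, 0) = 26.31, max(102.4, 0) = 102.4
Node u (S = 210.2): continuation = 1/1.02·[0.3857·0.0000 + 0.6143·26.3125] = 15.8465; exercise value = 0.0000 ≤ continuation, so V_u = 15.8465
Node d (S = 108.8): continuation = 1/1.02·[0.3857·26.3125 + 0.6143·102.4375] = 71.6422; exercise value = 75.2500 > continuation, so V_d = 75.2500 (exercise)
Node 0 (S = 145): continuation = 1/1.02·[0.3857·15.8465 + 0.6143·75.2500] = 51.3110; exercise value = 39.0000 ≤ continuation, so V_0 = 51.3110

$51.31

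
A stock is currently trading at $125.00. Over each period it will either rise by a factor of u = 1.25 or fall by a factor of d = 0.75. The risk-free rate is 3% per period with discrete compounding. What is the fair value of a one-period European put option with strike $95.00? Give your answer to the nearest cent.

$0.53

Risk-neutral probability p = (1 + 0.03 − 0.75)/(1.25 − 0.75) = 0.2800/0.5000 = 0.5600
Terminal stock prices: S_u = 156.2, S_d = 93.75
Terminal payoffs (K − S): max(-61.25, 0) = 0, max(1.25, 0) = 1.25
Node 0 (S = 125): V_0 = 1/1.03·[0.5600·0.0000 + 0.4400·1.2500] = 0.5340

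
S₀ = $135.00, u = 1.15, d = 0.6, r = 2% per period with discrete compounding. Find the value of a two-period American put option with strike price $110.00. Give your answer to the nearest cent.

$9.64

Risk-neutral probability p = (1 + 0.02 − 0.6)/(1.15 − 0.6) = 0.4200/0.5500 = 0.7636
Terminal stock prices: S_uu = 178.5, S_ud = 93.15, S_dd = 48.6
Terminal payoffs (K − S): max(-68.54, 0) = 0, max(16.85, 0) = 16.85, max(61.4, 0) = 61.4
Node u (S = 155.2): continuation = 1/1.02·[0.7636·0.0000 + 0.2364·16.8500] = 3.9046; exercise value = 0.0000 ≤ continuation, so V_u = 3.9046
Node d (S = 81): continuation = 1/1.02·[0.7636·16.8500 + 0.2364·61.4000] = 26.8431; exercise value = 29.0000 > continuation, so V_d = 29.0000 (exercise)
Node 0 (S = 135): continuation = 1/1.02·[0.7636·3.9046 + 0.2364·29.0000] = 9.6434; exercise value = 0.0000 ≤ continuation, so V_0 = 9.6434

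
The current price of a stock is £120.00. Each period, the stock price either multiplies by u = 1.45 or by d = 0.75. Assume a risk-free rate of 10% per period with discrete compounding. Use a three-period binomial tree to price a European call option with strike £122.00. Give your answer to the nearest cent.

£41.84

Risk-neutral probability p = (1 + 0.1 − 0.75)/(1.45 − 0.75) = 0.3500/0.7000 = 0.5000
Terminal stock prices: S_uuu = 365.8, S_uud = 189.2, S_udd = 97.88, S_ddd = 50.62
Terminal payoffs (S − K): max(243.8, 0) = 243.8, max(67.23, 0) = 67.23, max(-24.12, 0) = 0, max(-71.38, 0) = 0
Node uu (S = 252.3): V_uu = 1/1.1·[0.5000·243.8350 + 0.5000·67.2250] = 141.3909
Node ud (S = 130.5): V_ud = 1/1.1·[0.5000·67.2250 + 0.5000·0.0000] = 30.5568
Node dd (S = 67.5): V_dd = 1/1.1·[0.5000·0.0000 + 0.5000·0.0000] = 0.0000
Node u (S = 174): V_u = 1/1.1·[0.5000·141.3909 + 0.5000·30.5568] = 78.1581
Node d (S = 90): V_d = 1/1.1·[0.5000·30.5568 + 0.5000·0.0000] = 13.8895
Node 0 (S = 120): V_0 = 1/1.1·[0.5000·78.1581 + 0.5000·13.8895] = 41.8398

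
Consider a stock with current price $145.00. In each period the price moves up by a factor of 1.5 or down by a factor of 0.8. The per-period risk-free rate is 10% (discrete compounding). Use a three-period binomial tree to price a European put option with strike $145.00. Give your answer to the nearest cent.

$11.75

Risk-neutral probability p = (1 + 0.1 − 0.8)/(1.5 − 0.8) = 0.3000/0.7000 = 0.4286
Terminal stock prices: S_uuu = 489.4, S_uud = 261, S_udd = 139.2, S_ddd = 74.24
Terminal payoffs (K − S): max(-344.4, 0) = 0, max(-116, 0) = 0, max(5.8, 0) = 5.8, max(70.76, 0) = 70.76
Node uu (S = 326.2): V_uu = 1/1.1·[0.4286·0.0000 + 0.5714·0.0000] = 0.0000
Node ud (S = 174): V_ud = 1/1.1·[0.4286·0.0000 + 0.5714·5.8000] = 3.0130
Node dd (S = 92.8): V_dd = 1/1.1·[0.4286·5.8000 + 0.5714·70.7600] = 39.0182
Node u (S = 217.5): V_u = 1/1.1·[0.4286·0.0000 + 0.5714·3.0130] = 1.5652
Node d (S = 116): V_d = 1/1.1·[0.4286·3.0130 + 0.5714·39.0182] = 21.4431
Node 0 (S = 145): V_0 = 1/1.1·[0.4286·1.5652 + 0.5714·21.4431] = 11.7491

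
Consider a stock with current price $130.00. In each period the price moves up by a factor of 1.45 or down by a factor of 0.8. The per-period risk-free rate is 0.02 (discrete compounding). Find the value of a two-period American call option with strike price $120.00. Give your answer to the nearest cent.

$30.14

Risk-neutral probability p = (1 + 0.02 − 0.8)/(1.45 − 0.8) = 0.2200/0.6500 = 0.3385
Terminal stock prices: S_uu = 273.3, S_ud = 150.8, S_dd = 83.2
Terminal payoffs (S − K): max(153.3, 0) = 153.3, max(30.8, 0) = 30.8, max(-36.8, 0) = 0
Node u (S = 188.5): continuation = 1/1.02·[0.3385·153.3250 + 0.6615·30.8000] = 70.8529; exercise value = 68.5000 ≤ continuation, so V_u = 70.8529
Node d (S = 104): continuation = 1/1.02·[0.3385·30.8000 + 0.6615·0.0000] = 10.2202; exercise value = 0.0000 ≤ continuation, so V_d = 10.2202
Node 0 (S = 130): continuation = 1/1.02·[0.3385·70.8529 + 0.6615·10.2202] = 30.1393; exercise value = 10.0000 ≤ continuation, so V_0 = 30.1393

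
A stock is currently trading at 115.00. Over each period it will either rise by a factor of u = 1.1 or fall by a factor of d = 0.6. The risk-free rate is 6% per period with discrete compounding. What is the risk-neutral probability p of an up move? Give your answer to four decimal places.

p = 0.9200

Risk-neutral probability p = (1 + 0.06 − 0.6)/(1.1 − 0.6) = 0.4600/0.5000 = 0.9200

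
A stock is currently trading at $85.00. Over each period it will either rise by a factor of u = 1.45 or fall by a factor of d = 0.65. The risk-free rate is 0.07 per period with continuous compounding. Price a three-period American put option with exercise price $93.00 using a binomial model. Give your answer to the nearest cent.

$20.51

Risk-neutral probability p = (e^0.07 − 0.65)/(1.45 − 0.65) = 0.4225/0.8000 = 0.5281
Terminal stock prices: S_uuu = 259.1, S_uud = 116.2, S_udd = 52.07, S_ddd = 23.34
Terminal payoffs (K − S): max(-166.1, 0) = 0, max(-23.16, 0) = 0, max(40.93, 0) = 40.93, max(69.66, 0) = 69.66
Node uu (S = 178.7): continuation = e^(−0.07)·[0.5281·0.0000 + 0.4719·0.0000] = 0.0000; exercise value = 0.0000 ≤ continuation, so V_uu = 0.0000
Node ud (S = 80.11): continuation = e^(−0.07)·[0.5281·0.0000 + 0.4719·40.9269] = 18.0063; exercise value = 12.8875 ≤ continuation, so V_ud = 18.0063
Node dd (S = 35.91): continuation = e^(−0.07)·[0.5281·40.9269 + 0.4719·69.6569] = 50.8001; exercise value = 57.0875 > continuation, so V_dd = 57.0875 (exercise)
Node u (S = 123.2): continuation = e^(−0.07)·[0.5281·0.0000 + 0.4719·18.0063] = 7.9221; exercise value = 0.0000 ≤ continuation, so V_u = 7.9221
Node d (S = 55.25): continuation = e^(−0.07)·[0.5281·18.0063 + 0.4719·57.0875] = 33.9833; exercise value = 37.7500 > continuation, so V_d = 37.7500 (exercise)
Node 0 (S = 85): continuation = e^(−0.07)·[0.5281·7.9221 + 0.4719·37.7500] = 20.5097; exercise value = 8.0000 ≤ continuation, so V_0 = 20.5097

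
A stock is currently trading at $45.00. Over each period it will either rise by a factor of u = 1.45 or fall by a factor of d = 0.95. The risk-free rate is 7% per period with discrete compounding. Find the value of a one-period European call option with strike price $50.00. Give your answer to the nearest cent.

$3.42

Risk-neutral probability p = (1 + 0.07 − 0.95)/(1.45 − 0.95) = 0.1200/0.5000 = 0.2400
Terminal stock prices: S_u = 65.25, S_d = 42.75
Terminal payoffs (S − K): max(15.25, 0) = 15.25, max(-7.25, 0) = 0
Node 0 (S = 45): V_0 = 1/1.07·[0.2400·15.2500 + 0.7600·0.0000] = 3.4206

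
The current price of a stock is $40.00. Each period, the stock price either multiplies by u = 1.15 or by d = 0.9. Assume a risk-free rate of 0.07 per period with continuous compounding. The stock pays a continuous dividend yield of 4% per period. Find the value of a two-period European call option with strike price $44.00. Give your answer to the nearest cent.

$2.11

Per-period risk-free factor R = e^0.07 = 1.0725; dividend-adjusted growth = e^(0.07−0.04) = 1.0305.
Risk-neutral probability p = (1.0305 − 0.9)/(1.15 − 0.9) = 0.1305/0.2500 = 0.5218
Terminal stock prices: S_uu = 52.9, S_ud = 41.4, S_dd = 32.4
Terminal payoffs (S − K): max(8.9, 0) = 8.9, max(-2.6, 0) = 0, max(-11.6, 0) = 0
Node u (S = 46): V_u = e^(−0.07)·[0.5218·8.9000 + 0.4782·0.0000] = 4.3302
Node d (S = 36): V_d = e^(−0.07)·[0.5218·0.0000 + 0.4782·0.0000] = 0.0000
Node 0 (S = 40): V_0 = e^(−0.07)·[0.5218·4.3302 + 0.4782·0.0000] = 2.1068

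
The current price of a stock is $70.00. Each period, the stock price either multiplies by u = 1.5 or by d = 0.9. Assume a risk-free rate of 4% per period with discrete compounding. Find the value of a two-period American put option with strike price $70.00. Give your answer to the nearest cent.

$7.23

Risk-neutral probability p = (1 + 0.04 − 0.9)/(1.5 − 0.9) = 0.1400/0.6000 = 0.2333
Terminal stock prices: S_uu = 157.5, S_ud = 94.5, S_dd = 56.7
Terminal payoffs (K − S): max(-87.5, 0) = 0, max(-24.5, 0) = 0, max(13.3, 0) = 13.3
Node u (S = 105): continuation = 1/1.04·[0.2333·0.0000 + 0.7667·0.0000] = 0.0000; exercise value = 0.0000 ≤ continuation, so V_u = 0.0000
Node d (S = 63): continuation = 1/1.04·[0.2333·0.0000 + 0.7667·13.3000] = 9.8045; exercise value = 7.0000 ≤ continuation, so V_d = 9.8045
Node 0 (S = 70): continuation = 1/1.04·[0.2333·0.0000 + 0.7667·9.8045] = 7.2277; exercise value = 0.0000 ≤ continuation, so V_0 = 7.2277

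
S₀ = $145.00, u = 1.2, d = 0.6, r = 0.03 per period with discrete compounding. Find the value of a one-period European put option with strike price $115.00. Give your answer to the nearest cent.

Risk-neutral probability p = (1 + 0.03 − 0.6)/(1.2 − 0.6) = 0.4300/0.6000 = 0.7167
Terminal stock prices: S_u = 174, S_d = 87
Terminal payoffs (K − S): max(-59, 0) = 0, max(28, 0) = 28
Node 0 (S = 145): V_0 = 1/1.03·[0.7167·0.0000 + 0.2833·28.0000] = 7.7023

$7.70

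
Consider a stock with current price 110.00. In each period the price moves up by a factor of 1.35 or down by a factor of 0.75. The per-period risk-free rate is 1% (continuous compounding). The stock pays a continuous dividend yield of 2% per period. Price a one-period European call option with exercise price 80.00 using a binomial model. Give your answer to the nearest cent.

28.62

Per-period risk-free factor R = e^0.01 = 1.0101; dividend-adjusted growth = e^(0.01−0.02) = 0.9900.
Risk-neutral probability p = (0.9900 − 0.75)/(1.35 − 0.75) = 0.2400/0.6000 = 0.4001
Terminal stock prices: S_u = 148.5, S_d = 82.5
Terminal payoffs (S − K): max(68.5, 0) = 68.5, max(2.5, 0) = 2.5
Node 0 (S = 110): V_0 = e^(−0.01)·[0.4001·68.5000 + 0.5999·2.5000] = 28.6179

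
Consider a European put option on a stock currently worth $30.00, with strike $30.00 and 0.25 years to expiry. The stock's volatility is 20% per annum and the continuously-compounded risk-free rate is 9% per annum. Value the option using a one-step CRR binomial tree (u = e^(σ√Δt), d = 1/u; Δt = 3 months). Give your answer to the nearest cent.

CRR parameters: u = e^(σ√Δt) = e^(0.2·√0.25) = 1.1052, d = 1/u = 0.9048
Per-period rate: rΔt = 0.09·0.25 = 0.0225, so R = e^0.0225 = 1.0228
Risk-neutral probability p = (e^0.0225 − 0.9048)/(1.1052 − 0.9048) = 0.1179/0.2003 = 0.5886
Terminal stock prices: S_u = 33.16, S_d = 27.15
Terminal payoffs (K − S): max(-3.155, 0) = 0, max(2.855, 0) = 2.855
Node 0 (S = 30): V_0 = e^(−0.0225)·[0.5886·0.0000 + 0.4114·2.8549] = 1.1483

$1.15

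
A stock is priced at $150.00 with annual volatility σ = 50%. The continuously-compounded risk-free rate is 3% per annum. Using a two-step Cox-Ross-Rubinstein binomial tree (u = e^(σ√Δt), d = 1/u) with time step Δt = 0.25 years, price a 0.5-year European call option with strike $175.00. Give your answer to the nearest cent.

$14.60

CRR parameters: u = e^(σ√Δt) = e^(0.5·√0.25) = 1.2840, d = 1/u = 0.7788
Per-period rate: rΔt = 0.03·0.25 = 0.0075, so R = e^0.0075 = 1.0075
Risk-neutral probability p = (e^0.0075 − 0.7788)/(1.2840 − 0.7788) = 0.2287/0.5052 = 0.4527
Terminal stock prices: S_uu = 247.3, S_ud = 150, S_dd = 90.98
Terminal payoffs (S − K): max(72.31, 0) = 72.31, max(-25, 0) = 0, max(-84.02, 0) = 0
Node u (S = 192.6): V_u = e^(−0.0075)·[0.4527·72.3082 + 0.5473·0.0000] = 32.4911
Node d (S = 116.8): V_d = e^(−0.0075)·[0.4527·0.0000 + 0.5473·0.0000] = 0.0000
Node 0 (S = 150): V_0 = e^(−0.0075)·[0.4527·32.4911 + 0.5473·0.0000] = 14.5996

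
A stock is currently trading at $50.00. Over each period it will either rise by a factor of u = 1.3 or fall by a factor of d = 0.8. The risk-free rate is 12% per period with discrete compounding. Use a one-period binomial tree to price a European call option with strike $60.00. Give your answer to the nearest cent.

Risk-neutral probability p = (1 + 0.12 − 0.8)/(1.3 − 0.8) = 0.3200/0.5000 = 0.6400
Terminal stock prices: S_u = 65, S_d = 40
Terminal payoffs (S − K): max(5, 0) = 5, max(-20, 0) = 0
Node 0 (S = 50): V_0 = 1/1.12·[0.6400·5.0000 + 0.3600·0.0000] = 2.8571

$2.86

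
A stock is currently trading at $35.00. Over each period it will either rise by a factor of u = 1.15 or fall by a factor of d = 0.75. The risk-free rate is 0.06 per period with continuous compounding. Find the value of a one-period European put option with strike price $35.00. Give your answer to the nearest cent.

$1.82

Risk-neutral probability p = (e^0.06 − 0.75)/(1.15 − 0.75) = 0.3118/0.4000 = 0.7796
Terminal stock prices: S_u = 40.25, S_d = 26.25
Terminal payoffs (K − S): max(-5.25, 0) = 0, max(8.75, 0) = 8.75
Node 0 (S = 35): V_0 = e^(−0.06)·[0.7796·0.0000 + 0.2204·8.7500] = 1.8163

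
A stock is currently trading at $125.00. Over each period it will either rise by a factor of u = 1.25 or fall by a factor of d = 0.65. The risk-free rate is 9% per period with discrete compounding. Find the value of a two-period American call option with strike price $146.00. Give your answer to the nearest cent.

Risk-neutral probability p = (1 + 0.09 − 0.65)/(1.25 − 0.65) = 0.4400/0.6000 = 0.7333
Terminal stock prices: S_uu = 195.3, S_ud = 101.6, S_dd = 52.81
Terminal payoffs (S − K): max(49.31, 0) = 49.31, max(-44.44, 0) = 0, max(-93.19, 0) = 0
Node u (S = 156.2): continuation = 1/1.09·[0.7333·49.3125 + 0.2667·0.0000] = 33.1766; exercise value = 10.2500 ≤ continuation, so V_u = 33.1766
Node d (S = 81.25): continuation = 1/1.09·[0.7333·0.0000 + 0.2667·0.0000] = 0.0000; exercise value = 0.0000 ≤ continuation, so V_d = 0.0000
Node 0 (S = 125): continuation = 1/1.09·[0.7333·33.1766 + 0.2667·0.0000] = 22.3207; exercise value = 0.0000 ≤ continuation, so V_0 = 22.3207

$22.32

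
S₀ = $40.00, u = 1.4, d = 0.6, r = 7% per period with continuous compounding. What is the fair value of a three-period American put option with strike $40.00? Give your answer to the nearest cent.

$7.70

Risk-neutral probability p = (e^0.07 − 0.6)/(1.4 − 0.6) = 0.4725/0.8000 = 0.5906
Terminal stock prices: S_uuu = 109.8, S_uud = 47.04, S_udd = 20.16, S_ddd = 8.64
Terminal payoffs (K − S): max(-69.76, 0) = 0, max(-7.04, 0) = 0, max(19.84, 0) = 19.84, max(31.36, 0) = 31.36
Node uu (S = 78.4): continuation = e^(−0.07)·[0.5906·0.0000 + 0.4094·0.0000] = 0.0000; exercise value = 0.0000 ≤ continuation, so V_uu = 0.0000
Node ud (S = 33.6): continuation = e^(−0.07)·[0.5906·0.0000 + 0.4094·19.8400] = 7.5727; exercise value = 6.4000 ≤ continuation, so V_ud = 7.5727
Node dd (S = 14.4): continuation = e^(−0.07)·[0.5906·19.8400 + 0.4094·31.3600] = 22.8958; exercise value = 25.6000 > continuation, so V_dd = 25.6000 (exercise)
Node u (S = 56): continuation = e^(−0.07)·[0.5906·0.0000 + 0.4094·7.5727] = 2.8904; exercise value = 0.0000 ≤ continuation, so V_u = 2.8904
Node d (S = 24): continuation = e^(−0.07)·[0.5906·7.5727 + 0.4094·25.6000] = 13.9416; exercise value = 16.0000 > continuation, so V_d = 16.0000 (exercise)
Node 0 (S = 40): continuation = e^(−0.07)·[0.5906·2.8904 + 0.4094·16.0000] = 7.6988; exercise value = 0.0000 ≤ continuation, so V_0 = 7.6988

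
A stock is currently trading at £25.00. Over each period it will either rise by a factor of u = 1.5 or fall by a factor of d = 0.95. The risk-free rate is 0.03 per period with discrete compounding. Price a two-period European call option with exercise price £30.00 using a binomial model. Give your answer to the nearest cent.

£1.84

Risk-neutral probability p = (1 + 0.03 − 0.95)/(1.5 − 0.95) = 0.0800/0.5500 = 0.1455
Terminal stock prices: S_uu = 56.25, S_ud = 35.62, S_dd = 22.56
Terminal payoffs (S − K): max(26.25, 0) = 26.25, max(5.625, 0) = 5.625, max(-7.438, 0) = 0
Node u (S = 37.5): V_u = 1/1.03·[0.1455·26.2500 + 0.8545·5.6250] = 8.3738
Node d (S = 23.75): V_d = 1/1.03·[0.1455·5.6250 + 0.8545·0.0000] = 0.7944
Node 0 (S = 25): V_0 = 1/1.03·[0.1455·8.3738 + 0.8545·0.7944] = 1.8416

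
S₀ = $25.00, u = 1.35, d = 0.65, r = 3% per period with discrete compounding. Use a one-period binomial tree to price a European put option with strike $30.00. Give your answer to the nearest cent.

$6.10

Risk-neutral probability p = (1 + 0.03 − 0.65)/(1.35 − 0.65) = 0.3800/0.7000 = 0.5429
Terminal stock prices: S_u = 33.75, S_d = 16.25
Terminal payoffs (K − S): max(-3.75, 0) = 0, max(13.75, 0) = 13.75
Node 0 (S = 25): V_0 = 1/1.03·[0.5429·0.0000 + 0.4571·13.7500] = 6.1026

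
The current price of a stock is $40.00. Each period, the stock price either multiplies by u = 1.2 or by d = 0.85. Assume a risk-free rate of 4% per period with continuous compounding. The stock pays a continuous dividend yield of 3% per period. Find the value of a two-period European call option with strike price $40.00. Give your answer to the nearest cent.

Per-period risk-free factor R = e^0.04 = 1.0408; dividend-adjusted growth = e^(0.04−0.03) = 1.0101.
Risk-neutral probability p = (1.0101 − 0.85)/(1.2 − 0.85) = 0.1601/0.3500 = 0.4573
Terminal stock prices: S_uu = 57.6, S_ud = 40.8, S_dd = 28.9
Terminal payoffs (S − K): max(17.6, 0) = 17.6, max(0.8, 0) = 0.8, max(-11.1, 0) = 0
Node u (S = 48): V_u = e^(−0.04)·[0.4573·17.6000 + 0.5427·0.8000] = 8.1498
Node d (S = 34): V_d = e^(−0.04)·[0.4573·0.8000 + 0.5427·0.0000] = 0.3515
Node 0 (S = 40): V_0 = e^(−0.04)·[0.4573·8.1498 + 0.5427·0.3515] = 3.7639

$3.76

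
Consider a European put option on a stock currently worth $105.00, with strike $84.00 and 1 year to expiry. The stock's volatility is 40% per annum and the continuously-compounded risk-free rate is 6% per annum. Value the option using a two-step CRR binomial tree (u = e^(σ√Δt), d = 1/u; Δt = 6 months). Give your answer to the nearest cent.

$6.14

CRR parameters: u = e^(σ√Δt) = e^(0.4·√0.5) = 1.3269, d = 1/u = 0.7536
Per-period rate: rΔt = 0.06·0.5 = 0.03, so R = e^0.03 = 1.0305
Risk-neutral probability p = (e^0.03 − 0.7536)/(1.3269 − 0.7536) = 0.2768/0.5733 = 0.4829
Terminal stock prices: S_uu = 184.9, S_ud = 105, S_dd = 59.64
Terminal payoffs (K − S): max(-100.9, 0) = 0, max(-21, 0) = 0, max(24.36, 0) = 24.36
Node u (S = 139.3): V_u = e^(−0.03)·[0.4829·0.0000 + 0.5171·0.0000] = 0.0000
Node d (S = 79.13): V_d = e^(−0.03)·[0.4829·0.0000 + 0.5171·24.3631] = 12.2262
Node 0 (S = 105): V_0 = e^(−0.03)·[0.4829·0.0000 + 0.5171·12.2262] = 6.1355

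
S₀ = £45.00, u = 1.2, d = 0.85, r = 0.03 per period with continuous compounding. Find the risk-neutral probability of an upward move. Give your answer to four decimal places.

Risk-neutral probability p = (e^0.03 − 0.85)/(1.2 − 0.85) = 0.1805/0.3500 = 0.5156

p = 0.5156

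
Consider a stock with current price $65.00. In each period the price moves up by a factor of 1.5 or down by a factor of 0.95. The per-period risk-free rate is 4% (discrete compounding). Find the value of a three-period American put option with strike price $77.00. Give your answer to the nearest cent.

$12.26

Risk-neutral probability p = (1 + 0.04 − 0.95)/(1.5 − 0.95) = 0.0900/0.5500 = 0.1636
Terminal stock prices: S_uuu = 219.4, S_uud = 138.9, S_udd = 87.99, S_ddd = 55.73
Terminal payoffs (K − S): max(-142.4, 0) = 0, max(-61.94, 0) = 0, max(-10.99, 0) = 0, max(21.27, 0) = 21.27
Node uu (S = 146.2): continuation = 1/1.04·[0.1636·0.0000 + 0.8364·0.0000] = 0.0000; exercise value = 0.0000 ≤ continuation, so V_uu = 0.0000
Node ud (S = 92.62): continuation = 1/1.04·[0.1636·0.0000 + 0.8364·0.0000] = 0.0000; exercise value = 0.0000 ≤ continuation, so V_ud = 0.0000
Node dd (S = 58.66): continuation = 1/1.04·[0.1636·0.0000 + 0.8364·21.2706] = 17.1057; exercise value = 18.3375 > continuation, so V_dd = 18.3375 (exercise)
Node u (S = 97.5): continuation = 1/1.04·[0.1636·0.0000 + 0.8364·0.0000] = 0.0000; exercise value = 0.0000 ≤ continuation, so V_u = 0.0000
Node d (S = 61.75): continuation = 1/1.04·[0.1636·0.0000 + 0.8364·18.3375] = 14.7469; exercise value = 15.2500 > continuation, so V_d = 15.2500 (exercise)
Node 0 (S = 65): continuation = 1/1.04·[0.1636·0.0000 + 0.8364·15.2500] = 12.2640; exercise value = 12.0000 ≤ continuation, so V_0 = 12.2640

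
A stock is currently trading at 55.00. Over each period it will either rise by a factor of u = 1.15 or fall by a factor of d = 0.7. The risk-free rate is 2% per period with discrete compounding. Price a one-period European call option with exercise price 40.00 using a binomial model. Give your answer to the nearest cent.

Risk-neutral probability p = (1 + 0.02 − 0.7)/(1.15 − 0.7) = 0.3200/0.4500 = 0.7111
Terminal stock prices: S_u = 63.25, S_d = 38.5
Terminal payoffs (S − K): max(23.25, 0) = 23.25, max(-1.5, 0) = 0
Node 0 (S = 55): V_0 = 1/1.02·[0.7111·23.2500 + 0.2889·0.0000] = 16.2092

16.21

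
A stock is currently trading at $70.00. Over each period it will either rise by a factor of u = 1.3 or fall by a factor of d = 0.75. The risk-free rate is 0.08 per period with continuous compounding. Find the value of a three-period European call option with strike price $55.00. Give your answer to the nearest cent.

$28.81

Risk-neutral probability p = (e^0.08 − 0.75)/(1.3 − 0.75) = 0.3333/0.5500 = 0.6060
Terminal stock prices: S_uuu = 153.8, S_uud = 88.73, S_udd = 51.19, S_ddd = 29.53
Terminal payoffs (S − K): max(98.79, 0) = 98.79, max(33.73, 0) = 33.73, max(-3.812, 0) = 0, max(-25.47, 0) = 0
Node uu (S = 118.3): V_uu = e^(−0.08)·[0.6060·98.7900 + 0.3940·33.7250] = 67.5286
Node ud (S = 68.25): V_ud = e^(−0.08)·[0.6060·33.7250 + 0.3940·0.0000] = 18.8653
Node dd (S = 39.38): V_dd = e^(−0.08)·[0.6060·0.0000 + 0.3940·0.0000] = 0.0000
Node u (S = 91): V_u = e^(−0.08)·[0.6060·67.5286 + 0.3940·18.8653] = 44.6365
Node d (S = 52.5): V_d = e^(−0.08)·[0.6060·18.8653 + 0.3940·0.0000] = 10.5530
Node 0 (S = 70): V_0 = e^(−0.08)·[0.6060·44.6365 + 0.3940·10.5530] = 28.8075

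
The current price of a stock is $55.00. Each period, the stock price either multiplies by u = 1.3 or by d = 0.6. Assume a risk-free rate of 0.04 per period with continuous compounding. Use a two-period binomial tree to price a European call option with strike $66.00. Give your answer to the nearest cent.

$9.87

Risk-neutral probability p = (e^0.04 − 0.6)/(1.3 − 0.6) = 0.4408/0.7000 = 0.6297
Terminal stock prices: S_uu = 92.95, S_ud = 42.9, S_dd = 19.8
Terminal payoffs (S − K): max(26.95, 0) = 26.95, max(-23.1, 0) = 0, max(-46.2, 0) = 0
Node u (S = 71.5): V_u = e^(−0.04)·[0.6297·26.9500 + 0.3703·0.0000] = 16.3058
Node d (S = 33): V_d = e^(−0.04)·[0.6297·0.0000 + 0.3703·0.0000] = 0.0000
Node 0 (S = 55): V_0 = e^(−0.04)·[0.6297·16.3058 + 0.3703·0.0000] = 9.8656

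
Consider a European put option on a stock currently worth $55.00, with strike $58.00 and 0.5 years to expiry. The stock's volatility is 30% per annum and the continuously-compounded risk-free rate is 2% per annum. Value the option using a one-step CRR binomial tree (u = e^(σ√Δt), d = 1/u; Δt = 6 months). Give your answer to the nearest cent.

CRR parameters: u = e^(σ√Δt) = e^(0.3·√0.5) = 1.2363, d = 1/u = 0.8089
Per-period rate: rΔt = 0.02·0.5 = 0.01, so R = e^0.01 = 1.0101
Risk-neutral probability p = (e^0.01 − 0.8089)/(1.2363 − 0.8089) = 0.2012/0.4275 = 0.4707
Terminal stock prices: S_u = 68, S_d = 44.49
Terminal payoffs (K − S): max(-9.997, 0) = 0, max(13.51, 0) = 13.51
Node 0 (S = 55): V_0 = e^(−0.01)·[0.4707·0.0000 + 0.5293·13.5128] = 7.0815

$7.08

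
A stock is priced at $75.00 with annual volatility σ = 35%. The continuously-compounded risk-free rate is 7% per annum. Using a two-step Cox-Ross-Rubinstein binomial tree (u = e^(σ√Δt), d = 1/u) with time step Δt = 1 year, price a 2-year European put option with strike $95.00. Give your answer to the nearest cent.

$20.50

CRR parameters: u = e^(σ√Δt) = e^(0.35·√1) = 1.4191, d = 1/u = 0.7047
Per-period rate: rΔt = 0.07·1 = 0.07, so R = e^0.07 = 1.0725
Risk-neutral probability p = (e^0.07 − 0.7047)/(1.4191 − 0.7047) = 0.3678/0.7144 = 0.5149
Terminal stock prices: S_uu = 151, S_ud = 75, S_dd = 37.24
Terminal payoffs (K − S): max(-56.03, 0) = 0, max(20, 0) = 20, max(57.76, 0) = 57.76
Node u (S = 106.4): V_u = e^(−0.07)·[0.5149·0.0000 + 0.4851·20.0000] = 9.0464
Node d (S = 52.85): V_d = e^(−0.07)·[0.5149·20.0000 + 0.4851·57.7561] = 35.7258
Node 0 (S = 75): V_0 = e^(−0.07)·[0.5149·9.0464 + 0.4851·35.7258] = 20.5025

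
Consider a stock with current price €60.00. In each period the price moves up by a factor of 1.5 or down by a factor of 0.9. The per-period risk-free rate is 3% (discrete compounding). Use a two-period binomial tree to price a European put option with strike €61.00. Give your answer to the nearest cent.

Risk-neutral probability p = (1 + 0.03 − 0.9)/(1.5 − 0.9) = 0.1300/0.6000 = 0.2167
Terminal stock prices: S_uu = 135, S_ud = 81, S_dd = 48.6
Terminal payoffs (K − S): max(-74, 0) = 0, max(-20, 0) = 0, max(12.4, 0) = 12.4
Node u (S = 90): V_u = 1/1.03·[0.2167·0.0000 + 0.7833·0.0000] = 0.0000
Node d (S = 54): V_d = 1/1.03·[0.2167·0.0000 + 0.7833·12.4000] = 9.4304
Node 0 (S = 60): V_0 = 1/1.03·[0.2167·0.0000 + 0.7833·9.4304] = 7.1720

€7.17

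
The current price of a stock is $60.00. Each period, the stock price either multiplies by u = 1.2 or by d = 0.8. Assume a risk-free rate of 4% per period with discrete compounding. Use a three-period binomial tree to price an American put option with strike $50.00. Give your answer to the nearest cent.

Risk-neutral probability p = (1 + 0.04 − 0.8)/(1.2 − 0.8) = 0.2400/0.4000 = 0.6000
Terminal stock prices: S_uuu = 103.7, S_uud = 69.12, S_udd = 46.08, S_ddd = 30.72
Terminal payoffs (K − S): max(-53.68, 0) = 0, max(-19.12, 0) = 0, max(3.92, 0) = 3.92, max(19.28, 0) = 19.28
Node uu (S = 86.4): continuation = 1/1.04·[0.6000·0.0000 + 0.4000·0.0000] = 0.0000; exercise value = 0.0000 ≤ continuation, so V_uu = 0.0000
Node ud (S = 57.6): continuation = 1/1.04·[0.6000·0.0000 + 0.4000·3.9200] = 1.5077; exercise value = 0.0000 ≤ continuation, so V_ud = 1.5077
Node dd (S = 38.4): continuation = 1/1.04·[0.6000·3.9200 + 0.4000·19.2800] = 9.6769; exercise value = 11.6000 > continuation, so V_dd = 11.6000 (exercise)
Node u (S = 72): continuation = 1/1.04·[0.6000·0.0000 + 0.4000·1.5077] = 0.5799; exercise value = 0.0000 ≤ continuation, so V_u = 0.5799
Node d (S = 48): continuation = 1/1.04·[0.6000·1.5077 + 0.4000·11.6000] = 5.3314; exercise value = 2.0000 ≤ continuation, so V_d = 5.3314
Node 0 (S = 60): continuation = 1/1.04·[0.6000·0.5799 + 0.4000·5.3314] = 2.3851; exercise value = 0.0000 ≤ continuation, so V_0 = 2.3851

$2.39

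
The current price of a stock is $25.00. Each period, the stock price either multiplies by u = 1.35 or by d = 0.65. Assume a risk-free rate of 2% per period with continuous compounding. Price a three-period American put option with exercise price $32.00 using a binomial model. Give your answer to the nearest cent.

$9.98

Risk-neutral probability p = (e^0.02 − 0.65)/(1.35 − 0.65) = 0.3702/0.7000 = 0.5289
Terminal stock prices: S_uuu = 61.51, S_uud = 29.62, S_udd = 14.26, S_ddd = 6.866
Terminal payoffs (K − S): max(-29.51, 0) = 0, max(2.384, 0) = 2.384, max(17.74, 0) = 17.74, max(25.13, 0) = 25.13
Node uu (S = 45.56): continuation = e^(−0.02)·[0.5289·0.0000 + 0.4711·2.3844] = 1.1011; exercise value = 0.0000 ≤ continuation, so V_uu = 1.1011
Node ud (S = 21.94): continuation = e^(−0.02)·[0.5289·2.3844 + 0.4711·17.7406] = 9.4289; exercise value = 10.0625 > continuation, so V_ud = 10.0625 (exercise)
Node dd (S = 10.56): continuation = e^(−0.02)·[0.5289·17.7406 + 0.4711·25.1344] = 20.8039; exercise value = 21.4375 > continuation, so V_dd = 21.4375 (exercise)
Node u (S = 33.75): continuation = e^(−0.02)·[0.5289·1.1011 + 0.4711·10.0625] = 5.2178; exercise value = 0.0000 ≤ continuation, so V_u = 5.2178
Node d (S = 16.25): continuation = e^(−0.02)·[0.5289·10.0625 + 0.4711·21.4375] = 15.1164; exercise value = 15.7500 > continuation, so V_d = 15.7500 (exercise)
Node 0 (S = 25): continuation = e^(−0.02)·[0.5289·5.2178 + 0.4711·15.7500] = 9.9784; exercise value = 7.0000 ≤ continuation, so V_0 = 9.9784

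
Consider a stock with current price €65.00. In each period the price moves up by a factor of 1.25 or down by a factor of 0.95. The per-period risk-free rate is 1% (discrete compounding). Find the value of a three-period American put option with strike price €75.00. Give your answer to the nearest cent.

Risk-neutral probability p = (1 + 0.01 − 0.95)/(1.25 − 0.95) = 0.0600/0.3000 = 0.2000
Terminal stock prices: S_uuu = 127, S_uud = 96.48, S_udd = 73.33, S_ddd = 55.73
Terminal payoffs (K − S): max(-51.95, 0) = 0, max(-21.48, 0) = 0, max(1.672, 0) = 1.672, max(19.27, 0) = 19.27
Node uu (S = 101.6): continuation = 1/1.01·[0.2000·0.0000 + 0.8000·0.0000] = 0.0000; exercise value = 0.0000 ≤ continuation, so V_uu = 0.0000
Node ud (S = 77.19): continuation = 1/1.01·[0.2000·0.0000 + 0.8000·1.6719] = 1.3243; exercise value = 0.0000 ≤ continuation, so V_ud = 1.3243
Node dd (S = 58.66): continuation = 1/1.01·[0.2000·1.6719 + 0.8000·19.2706] = 15.5949; exercise value = 16.3375 > continuation, so V_dd = 16.3375 (exercise)
Node u (S = 81.25): continuation = 1/1.01·[0.2000·0.0000 + 0.8000·1.3243] = 1.0489; exercise value = 0.0000 ≤ continuation, so V_u = 1.0489
Node d (S = 61.75): continuation = 1/1.01·[0.2000·1.3243 + 0.8000·16.3375] = 13.2028; exercise value = 13.2500 > continuation, so V_d = 13.2500 (exercise)
Node 0 (S = 65): continuation = 1/1.01·[0.2000·1.0489 + 0.8000·13.2500] = 10.7028; exercise value = 10.0000 ≤ continuation, so V_0 = 10.7028

€10.70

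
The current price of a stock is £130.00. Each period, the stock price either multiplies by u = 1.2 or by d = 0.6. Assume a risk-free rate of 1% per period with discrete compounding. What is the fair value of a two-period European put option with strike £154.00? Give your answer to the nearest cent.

Risk-neutral probability p = (1 + 0.01 − 0.6)/(1.2 − 0.6) = 0.4100/0.6000 = 0.6833
Terminal stock prices: S_uu = 187.2, S_ud = 93.6, S_dd = 46.8
Terminal payoffs (K − S): max(-33.2, 0) = 0, max(60.4, 0) = 60.4, max(107.2, 0) = 107.2
Node u (S = 156): V_u = 1/1.01·[0.6833·0.0000 + 0.3167·60.4000] = 18.9373
Node d (S = 78): V_d = 1/1.01·[0.6833·60.4000 + 0.3167·107.2000] = 74.4752
Node 0 (S = 130): V_0 = 1/1.01·[0.6833·18.9373 + 0.3167·74.4752] = 36.1627

£36.16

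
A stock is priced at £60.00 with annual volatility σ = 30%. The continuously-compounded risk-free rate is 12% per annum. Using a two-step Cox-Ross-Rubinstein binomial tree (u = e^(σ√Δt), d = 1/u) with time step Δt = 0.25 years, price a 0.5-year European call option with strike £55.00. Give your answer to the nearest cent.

CRR parameters: u = e^(σ√Δt) = e^(0.3·√0.25) = 1.1618, d = 1/u = 0.8607
Per-period rate: rΔt = 0.12·0.25 = 0.03, so R = e^0.03 = 1.0305
Risk-neutral probability p = (e^0.03 − 0.8607)/(1.1618 − 0.8607) = 0.1697/0.3011 = 0.5637
Terminal stock prices: S_uu = 80.99, S_ud = 60, S_dd = 44.45
Terminal payoffs (S − K): max(25.99, 0) = 25.99, max(5, 0) = 5, max(-10.55, 0) = 0
Node u (S = 69.71): V_u = e^(−0.03)·[0.5637·25.9915 + 0.4363·5.0000] = 16.3356
Node d (S = 51.64): V_d = e^(−0.03)·[0.5637·5.0000 + 0.4363·0.0000] = 2.7352
Node 0 (S = 60): V_0 = e^(−0.03)·[0.5637·16.3356 + 0.4363·2.7352] = 10.0944

£10.09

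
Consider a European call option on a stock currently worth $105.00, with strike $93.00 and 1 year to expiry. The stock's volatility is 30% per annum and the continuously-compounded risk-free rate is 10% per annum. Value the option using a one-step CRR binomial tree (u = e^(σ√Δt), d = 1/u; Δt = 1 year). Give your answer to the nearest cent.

CRR parameters: u = e^(σ√Δt) = e^(0.3·√1) = 1.3499, d = 1/u = 0.7408
Per-period rate: rΔt = 0.1·1 = 0.1, so R = e^0.1 = 1.1052
Risk-neutral probability p = (e^0.1 − 0.7408)/(1.3499 − 0.7408) = 0.3644/0.6090 = 0.5982
Terminal stock prices: S_u = 141.7, S_d = 77.79
Terminal payoffs (S − K): max(48.74, 0) = 48.74, max(-15.21, 0) = 0
Node 0 (S = 105): V_0 = e^(−0.1)·[0.5982·48.7352 + 0.4018·0.0000] = 26.3809

$26.38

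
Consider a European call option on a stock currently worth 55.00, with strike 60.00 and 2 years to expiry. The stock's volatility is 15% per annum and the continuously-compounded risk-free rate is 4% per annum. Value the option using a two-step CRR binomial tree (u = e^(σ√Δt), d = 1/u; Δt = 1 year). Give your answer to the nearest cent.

CRR parameters: u = e^(σ√Δt) = e^(0.15·√1) = 1.1618, d = 1/u = 0.8607
Per-period rate: rΔt = 0.04·1 = 0.04, so R = e^0.04 = 1.0408
Risk-neutral probability p = (e^0.04 − 0.8607)/(1.1618 − 0.8607) = 0.1801/0.3011 = 0.5981
Terminal stock prices: S_uu = 74.24, S_ud = 55, S_dd = 40.75
Terminal payoffs (S − K): max(14.24, 0) = 14.24, max(-5, 0) = 0, max(-19.25, 0) = 0
Node u (S = 63.9): V_u = e^(−0.04)·[0.5981·14.2422 + 0.4019·0.0000] = 8.1842
Node d (S = 47.34): V_d = e^(−0.04)·[0.5981·0.0000 + 0.4019·0.0000] = 0.0000
Node 0 (S = 55): V_0 = e^(−0.04)·[0.5981·8.1842 + 0.4019·0.0000] = 4.7030

4.70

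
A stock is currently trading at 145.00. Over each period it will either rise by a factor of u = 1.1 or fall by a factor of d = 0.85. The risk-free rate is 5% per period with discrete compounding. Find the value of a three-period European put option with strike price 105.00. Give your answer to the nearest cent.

Risk-neutral probability p = (1 + 0.05 − 0.85)/(1.1 − 0.85) = 0.2000/0.2500 = 0.8000
Terminal stock prices: S_uuu = 193, S_uud = 149.1, S_udd = 115.2, S_ddd = 89.05
Terminal payoffs (K − S): max(-88, 0) = 0, max(-44.13, 0) = 0, max(-10.24, 0) = 0, max(15.95, 0) = 15.95
Node uu (S = 175.5): V_uu = 1/1.05·[0.8000·0.0000 + 0.2000·0.0000] = 0.0000
Node ud (S = 135.6): V_ud = 1/1.05·[0.8000·0.0000 + 0.2000·0.0000] = 0.0000
Node dd (S = 104.8): V_dd = 1/1.05·[0.8000·0.0000 + 0.2000·15.9519] = 3.0385
Node u (S = 159.5): V_u = 1/1.05·[0.8000·0.0000 + 0.2000·0.0000] = 0.0000
Node d (S = 123.2): V_d = 1/1.05·[0.8000·0.0000 + 0.2000·3.0385] = 0.5788
Node 0 (S = 145): V_0 = 1/1.05·[0.8000·0.0000 + 0.2000·0.5788] = 0.1102

0.11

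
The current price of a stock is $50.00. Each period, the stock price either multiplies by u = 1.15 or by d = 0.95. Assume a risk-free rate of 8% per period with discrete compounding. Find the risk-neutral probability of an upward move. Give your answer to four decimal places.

Risk-neutral probability p = (1 + 0.08 − 0.95)/(1.15 − 0.95) = 0.1300/0.2000 = 0.6500

p = 0.6500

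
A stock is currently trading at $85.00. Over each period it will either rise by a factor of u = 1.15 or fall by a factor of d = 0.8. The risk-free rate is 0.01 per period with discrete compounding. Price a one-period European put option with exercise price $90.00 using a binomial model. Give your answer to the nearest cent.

Risk-neutral probability p = (1 + 0.01 − 0.8)/(1.15 − 0.8) = 0.2100/0.3500 = 0.6000
Terminal stock prices: S_u = 97.75, S_d = 68
Terminal payoffs (K − S): max(-7.75, 0) = 0, max(22, 0) = 22
Node 0 (S = 85): V_0 = 1/1.01·[0.6000·0.0000 + 0.4000·22.0000] = 8.7129

$8.71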